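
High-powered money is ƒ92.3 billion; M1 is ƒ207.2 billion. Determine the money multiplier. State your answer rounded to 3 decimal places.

The money multiplier is m = M / MB = 207.2 / 92.3 ≈ 2.24485.

2.245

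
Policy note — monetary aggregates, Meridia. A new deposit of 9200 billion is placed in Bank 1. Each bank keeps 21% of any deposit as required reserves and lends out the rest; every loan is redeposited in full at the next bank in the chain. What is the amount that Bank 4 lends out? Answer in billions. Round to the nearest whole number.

3583 billion

Each bank lends a fraction (1 − rr) = 0.7900 of the deposit it receives, so Bank 4 receives 9200·0.7900^3 and lends 9200·0.7900^4 ≈ 3583.4075 billion.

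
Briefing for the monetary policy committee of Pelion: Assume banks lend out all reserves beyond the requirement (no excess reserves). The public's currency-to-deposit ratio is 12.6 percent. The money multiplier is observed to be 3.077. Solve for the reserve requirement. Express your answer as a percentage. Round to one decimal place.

Using m = 3.077. Since m = (1 + c)/(c + rr + e), the denominator satisfies c + rr + e = (1 + c)/m = (1 + 0.126) / 3.077 ≈ 0.365941.
With c = 0.126 and e = 0, the reserve requirement is 0.365941 − 0.126 − 0 = 0.239941.

24.0%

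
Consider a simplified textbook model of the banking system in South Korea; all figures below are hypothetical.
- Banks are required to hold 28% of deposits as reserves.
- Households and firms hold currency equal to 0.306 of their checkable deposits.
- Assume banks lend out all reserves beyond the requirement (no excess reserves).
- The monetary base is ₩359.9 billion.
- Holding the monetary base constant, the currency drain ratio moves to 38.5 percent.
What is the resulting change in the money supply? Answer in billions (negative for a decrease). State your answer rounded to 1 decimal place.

Initially m₁ = (1 + 0.306) / (0.28 + 0.306) ≈ 2.22867, so M₁ = 2.22867 × 359.9 ≈ 802.0983 billion.
After the change m₂ = (1 + 0.385) / (0.28 + 0.385) ≈ 2.08271, so M₂ = 2.08271 × 359.9 ≈ 749.5673 billion.
ΔM = M₂ − M₁ = 749.5673 − 802.0983 = -52.531 billion.

-52.5 billion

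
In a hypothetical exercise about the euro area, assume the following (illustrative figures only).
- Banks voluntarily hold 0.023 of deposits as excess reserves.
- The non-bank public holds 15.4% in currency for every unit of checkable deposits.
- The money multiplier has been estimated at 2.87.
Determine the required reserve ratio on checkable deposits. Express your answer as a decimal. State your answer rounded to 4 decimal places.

0.2251

Using m = 2.87. Since m = (1 + c)/(c + rr + e), the denominator satisfies c + rr + e = (1 + c)/m = (1 + 0.154) / 2.87 ≈ 0.402091.
With c = 0.154 and e = 0.023, the required reserve ratio on checkable deposits is 0.402091 − 0.154 − 0.023 = 0.225091.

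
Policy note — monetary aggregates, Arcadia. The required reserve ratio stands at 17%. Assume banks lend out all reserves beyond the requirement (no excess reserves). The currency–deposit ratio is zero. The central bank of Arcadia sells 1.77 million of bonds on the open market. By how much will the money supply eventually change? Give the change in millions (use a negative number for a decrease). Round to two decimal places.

-10.41 million

The simple money multiplier is m = 1/rr = 1/0.17 ≈ 5.8824.
An open-market sale reduces the monetary base by 1.77 million, so ΔM = m × ΔMB = 5.8824 × (−1.77) ≈ -10.4118 million.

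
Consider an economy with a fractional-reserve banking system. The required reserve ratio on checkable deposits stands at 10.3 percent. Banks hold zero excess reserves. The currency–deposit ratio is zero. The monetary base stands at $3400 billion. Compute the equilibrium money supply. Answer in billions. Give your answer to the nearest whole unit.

With no currency drain or excess reserves, the money multiplier is m = 1/rr = 1/0.103 ≈ 9.70874.
Money supply M = m × MB = 9.70874 × 3400 = 33009.716 billion.

$33010 billion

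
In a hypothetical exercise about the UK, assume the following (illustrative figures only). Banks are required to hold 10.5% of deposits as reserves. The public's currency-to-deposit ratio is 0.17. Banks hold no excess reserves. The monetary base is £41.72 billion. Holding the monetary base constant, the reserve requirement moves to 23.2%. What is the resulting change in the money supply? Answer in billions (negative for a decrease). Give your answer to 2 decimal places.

-56.08 billion

Initially m₁ = (1 + 0.17) / (0.105 + 0.17) ≈ 4.25455, so M₁ = 4.25455 × 41.72 ≈ 177.4998 billion.
After the change m₂ = (1 + 0.17) / (0.232 + 0.17) ≈ 2.91045, so M₂ = 2.91045 × 41.72 ≈ 121.424 billion.
ΔM = M₂ − M₁ = 121.424 − 177.4998 = -56.0758 billion.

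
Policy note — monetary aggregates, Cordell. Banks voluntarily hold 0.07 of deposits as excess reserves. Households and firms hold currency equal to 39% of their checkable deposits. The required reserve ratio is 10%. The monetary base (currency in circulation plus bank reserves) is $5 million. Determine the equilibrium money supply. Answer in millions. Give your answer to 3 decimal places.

The money multiplier is m = (1 + c) / (rr + e + c) = (1 + 0.39) / (0.1 + 0.07 + 0.39) ≈ 2.48214.
So M = m × MB = 2.48214 × 5 = 12.4107 million.

$12.411 million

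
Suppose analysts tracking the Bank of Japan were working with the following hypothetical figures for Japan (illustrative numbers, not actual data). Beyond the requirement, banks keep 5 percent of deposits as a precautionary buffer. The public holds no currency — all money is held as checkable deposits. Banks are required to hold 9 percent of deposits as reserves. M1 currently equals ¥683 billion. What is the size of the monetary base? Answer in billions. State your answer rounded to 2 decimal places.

¥95.62 billion

The money multiplier is m = 1 / (rr + e) = 1 / (0.09 + 0.05) ≈ 7.142857.
MB = M / m = 683 / 7.142857 ≈ 95.62 billion.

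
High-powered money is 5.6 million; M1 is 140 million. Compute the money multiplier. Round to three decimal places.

The money multiplier is m = M / MB = 140 / 5.6 = 25.00000.

25.000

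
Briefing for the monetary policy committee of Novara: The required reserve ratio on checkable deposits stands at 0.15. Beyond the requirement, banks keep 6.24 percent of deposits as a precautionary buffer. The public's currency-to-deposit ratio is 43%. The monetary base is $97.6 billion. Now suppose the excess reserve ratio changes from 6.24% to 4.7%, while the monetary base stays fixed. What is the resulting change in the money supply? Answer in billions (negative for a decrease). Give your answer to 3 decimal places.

$5.336 billion

Initially m₁ = (1 + 0.43) / (0.15 + 0.0624 + 0.43) ≈ 2.226027, so M₁ = 2.226027 × 97.6 ≈ 217.2602 billion.
After the change m₂ = (1 + 0.43) / (0.15 + 0.047 + 0.43) ≈ 2.280702, so M₂ = 2.280702 × 97.6 ≈ 222.5965 billion.
ΔM = M₂ − M₁ = 222.5965 − 217.2602 = 5.3363 billion.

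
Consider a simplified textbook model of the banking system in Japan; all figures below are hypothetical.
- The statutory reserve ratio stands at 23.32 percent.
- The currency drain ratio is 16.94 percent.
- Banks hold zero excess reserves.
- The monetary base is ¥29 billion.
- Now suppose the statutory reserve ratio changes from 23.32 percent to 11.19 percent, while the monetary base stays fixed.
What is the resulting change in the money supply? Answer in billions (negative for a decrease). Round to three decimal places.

¥36.323 billion

Initially m₁ = (1 + 0.1694) / (0.2332 + 0.1694) ≈ 2.904620, so M₁ = 2.904620 × 29 ≈ 84.234 billion.
After the change m₂ = (1 + 0.1694) / (0.1119 + 0.1694) ≈ 4.157128, so M₂ = 4.157128 × 29 ≈ 120.5567 billion.
ΔM = M₂ − M₁ = 120.5567 − 84.234 = 36.3227 billion.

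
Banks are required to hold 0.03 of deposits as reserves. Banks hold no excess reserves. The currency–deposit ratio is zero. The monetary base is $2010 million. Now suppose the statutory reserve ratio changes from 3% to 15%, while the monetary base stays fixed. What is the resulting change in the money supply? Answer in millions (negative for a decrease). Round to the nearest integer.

Initially m₁ = 1 / (0.03) ≈ 33.33333, so M₁ = 33.33333 × 2010 = 66999.9933 million.
After the change m₂ = 1 / (0.15) ≈ 6.66667, so M₂ = 6.66667 × 2010 = 13400.0067 million.
ΔM = M₂ − M₁ = 13400.0067 − 66999.9933 = -53599.9866 million.

-53600 million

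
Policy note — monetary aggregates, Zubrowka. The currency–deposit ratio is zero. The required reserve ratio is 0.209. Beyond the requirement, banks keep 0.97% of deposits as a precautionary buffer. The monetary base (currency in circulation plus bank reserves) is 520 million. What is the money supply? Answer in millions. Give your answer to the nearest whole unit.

2378 million

The money multiplier is m = 1 / (rr + e) = 1 / (0.209 + 0.0097) ≈ 4.5725.
So M = m × MB = 4.5725 × 520 = 2377.7 million.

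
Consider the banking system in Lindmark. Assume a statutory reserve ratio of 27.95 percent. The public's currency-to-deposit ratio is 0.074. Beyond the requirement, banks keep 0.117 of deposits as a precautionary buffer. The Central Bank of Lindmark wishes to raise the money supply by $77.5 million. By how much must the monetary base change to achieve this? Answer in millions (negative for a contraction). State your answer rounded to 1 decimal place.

The money multiplier is m = (1 + c) / (rr + e + c) = (1 + 0.074) / (0.2795 + 0.117 + 0.074) ≈ 2.2827.
ΔMB = ΔM / m = (+77.5) / 2.2827 ≈ 33.951 million.

$34.0 million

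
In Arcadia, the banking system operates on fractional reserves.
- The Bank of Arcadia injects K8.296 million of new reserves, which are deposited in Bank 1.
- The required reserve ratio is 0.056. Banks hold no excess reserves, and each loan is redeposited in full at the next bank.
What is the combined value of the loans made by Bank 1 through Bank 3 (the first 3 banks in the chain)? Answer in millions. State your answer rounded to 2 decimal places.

Bank i lends (1 − rr)^i of the original deposit: Bank 1 lends 8.296·0.9440 ≈ 7.8314, Bank 2 lends 8.296·0.9440² ≈ 7.3929, and so on.
Summing a geometric series: total = 8.296·[0.9440·(1 − 0.9440^3) / (1 − 0.9440)] ≈ 22.2032 million.

K22.20 million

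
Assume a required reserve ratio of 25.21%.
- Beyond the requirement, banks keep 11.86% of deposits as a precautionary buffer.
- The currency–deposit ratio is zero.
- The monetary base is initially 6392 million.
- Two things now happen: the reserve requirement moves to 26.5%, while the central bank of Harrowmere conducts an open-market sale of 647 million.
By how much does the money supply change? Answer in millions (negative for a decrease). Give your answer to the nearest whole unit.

-2267 million

Before: m₁ = 1 / (0.2521 + 0.1186) ≈ 2.69760, MB₁ = 6392, so M₁ = 2.69760 × 6392 = 17243.0592 million.
After: m₂ = 1 / (0.265 + 0.1186) ≈ 2.60688, MB₂ = 6392 − 647 = 5745, so M₂ = 2.60688 × 5745 = 14976.5256 million.
ΔM = M₂ − M₁ = 14976.5256 − 17243.0592 = -2266.5336 million.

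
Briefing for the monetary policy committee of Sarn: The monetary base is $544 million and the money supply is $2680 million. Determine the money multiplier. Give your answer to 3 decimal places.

4.926

The money multiplier is m = M / MB = 2680 / 544 ≈ 4.92647.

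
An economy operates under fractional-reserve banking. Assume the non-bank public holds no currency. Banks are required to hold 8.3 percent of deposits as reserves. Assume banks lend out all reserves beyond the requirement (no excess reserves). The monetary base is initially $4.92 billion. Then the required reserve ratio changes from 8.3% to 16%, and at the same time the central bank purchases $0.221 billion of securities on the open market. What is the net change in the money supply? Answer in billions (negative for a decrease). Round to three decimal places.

Before: m₁ = 1 / (0.083) ≈ 12.04819, MB₁ = 4.92, so M₁ = 12.04819 × 4.92 ≈ 59.2771 billion.
After: m₂ = 1 / (0.16) = 6.25, MB₂ = 4.92 + 0.221 = 5.141, so M₂ = 6.25 × 5.141 ≈ 32.1313 billion.
ΔM = M₂ − M₁ = 32.1313 − 59.2771 = -27.1458 billion.

-27.146 billion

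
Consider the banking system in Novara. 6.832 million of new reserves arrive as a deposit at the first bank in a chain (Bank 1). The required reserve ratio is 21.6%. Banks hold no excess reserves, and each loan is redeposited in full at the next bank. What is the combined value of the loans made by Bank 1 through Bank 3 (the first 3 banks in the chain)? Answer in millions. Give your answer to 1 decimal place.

Bank i lends (1 − rr)^i of the original deposit: Bank 1 lends 6.832·0.7840 ≈ 5.3563, Bank 2 lends 6.832·0.7840² ≈ 4.1993, and so on.
Summing a geometric series: total = 6.832·[0.7840·(1 − 0.7840^3) / (1 − 0.7840)] ≈ 12.8479 million.

12.8 million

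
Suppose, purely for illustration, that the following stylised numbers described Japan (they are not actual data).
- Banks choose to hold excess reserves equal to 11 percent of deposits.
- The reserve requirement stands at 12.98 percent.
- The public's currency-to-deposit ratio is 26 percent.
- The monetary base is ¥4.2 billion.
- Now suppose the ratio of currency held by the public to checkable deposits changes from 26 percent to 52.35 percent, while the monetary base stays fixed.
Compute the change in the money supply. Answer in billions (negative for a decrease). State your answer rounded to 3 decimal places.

Initially m₁ = (1 + 0.26) / (0.1298 + 0.11 + 0.26) ≈ 2.52101, so M₁ = 2.52101 × 4.2 ≈ 10.5882 billion.
After the change m₂ = (1 + 0.5235) / (0.1298 + 0.11 + 0.5235) ≈ 1.99594, so M₂ = 1.99594 × 4.2 ≈ 8.3829 billion.
ΔM = M₂ − M₁ = 8.3829 − 10.5882 = -2.2053 billion.

-2.205 billion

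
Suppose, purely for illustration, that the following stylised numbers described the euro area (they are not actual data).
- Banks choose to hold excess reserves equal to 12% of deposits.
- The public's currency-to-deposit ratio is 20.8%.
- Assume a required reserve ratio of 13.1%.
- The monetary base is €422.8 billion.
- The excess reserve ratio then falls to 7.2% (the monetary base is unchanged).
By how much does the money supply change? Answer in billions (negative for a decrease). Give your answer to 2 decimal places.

€129.95 billion

Initially m₁ = (1 + 0.208) / (0.131 + 0.12 + 0.208) ≈ 2.631808, so M₁ = 2.631808 × 422.8 ≈ 1112.7284 billion.
After the change m₂ = (1 + 0.208) / (0.131 + 0.072 + 0.208) ≈ 2.939173, so M₂ = 2.939173 × 422.8 ≈ 1242.6823 billion.
ΔM = M₂ − M₁ = 1242.6823 − 1112.7284 = 129.9539 billion.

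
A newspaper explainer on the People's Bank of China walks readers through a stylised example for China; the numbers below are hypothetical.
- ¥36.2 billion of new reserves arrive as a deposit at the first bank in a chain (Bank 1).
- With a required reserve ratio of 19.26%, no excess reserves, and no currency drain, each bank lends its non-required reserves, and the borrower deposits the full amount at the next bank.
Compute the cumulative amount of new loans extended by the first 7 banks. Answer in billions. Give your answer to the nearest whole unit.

¥118 billion

Bank i lends (1 − rr)^i of the original deposit: Bank 1 lends 36.2·0.8074 ≈ 29.2279, Bank 2 lends 36.2·0.8074² ≈ 23.5986, and so on.
Summing a geometric series: total = 36.2·[0.8074·(1 − 0.8074^7) / (1 − 0.8074)] ≈ 117.8104 billion.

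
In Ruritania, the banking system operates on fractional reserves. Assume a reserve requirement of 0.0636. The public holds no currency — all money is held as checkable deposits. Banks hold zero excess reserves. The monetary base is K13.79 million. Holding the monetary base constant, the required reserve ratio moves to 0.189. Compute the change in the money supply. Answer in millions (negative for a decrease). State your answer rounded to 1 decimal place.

-143.9 million

Initially m₁ = 1 / (0.0636) ≈ 15.7233, so M₁ = 15.7233 × 13.79 ≈ 216.8243 million.
After the change m₂ = 1 / (0.189) ≈ 5.2910, so M₂ = 5.2910 × 13.79 ≈ 72.9629 million.
ΔM = M₂ − M₁ = 72.9629 − 216.8243 = -143.8614 million.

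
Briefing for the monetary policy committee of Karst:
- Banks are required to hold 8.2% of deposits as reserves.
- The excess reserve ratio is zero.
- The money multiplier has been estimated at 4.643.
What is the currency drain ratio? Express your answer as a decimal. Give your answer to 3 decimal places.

Using m = 4.643. From m = (1 + c)/(c + rr + e), rearranging gives 1 + c = m·(c + rr + e), so c·(1 − m) = m·(rr + e) − 1.
Hence c = [m·(rr + e) − 1]/(1 − m) = [4.643 × (0.082 + 0) − 1] / (1 − 4.643) ≈ 0.169990.

0.170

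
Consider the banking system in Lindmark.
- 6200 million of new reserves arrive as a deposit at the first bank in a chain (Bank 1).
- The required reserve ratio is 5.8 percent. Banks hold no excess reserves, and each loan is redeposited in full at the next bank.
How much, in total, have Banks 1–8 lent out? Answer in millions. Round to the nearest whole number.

Bank i lends (1 − rr)^i of the original deposit: Bank 1 lends 6200·0.9420 = 5840.4000, Bank 2 lends 6200·0.9420² = 5501.6568, and so on.
Summing a geometric series: total = 6200·[0.9420·(1 − 0.9420^8) / (1 − 0.9420)] ≈ 38262.4567 million.

38262 million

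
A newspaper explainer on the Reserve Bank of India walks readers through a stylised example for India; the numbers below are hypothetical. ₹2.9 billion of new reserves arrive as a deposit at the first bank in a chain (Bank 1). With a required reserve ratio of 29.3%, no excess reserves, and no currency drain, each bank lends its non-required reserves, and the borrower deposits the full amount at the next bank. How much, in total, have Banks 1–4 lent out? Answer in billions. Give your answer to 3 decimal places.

₹5.249 billion

Bank i lends (1 − rr)^i of the original deposit: Bank 1 lends 2.9·0.7070 = 2.0503, Bank 2 lends 2.9·0.7070² ≈ 1.4496, and so on.
Summing a geometric series: total = 2.9·[0.7070·(1 − 0.7070^4) / (1 − 0.7070)] ≈ 5.2493 billion.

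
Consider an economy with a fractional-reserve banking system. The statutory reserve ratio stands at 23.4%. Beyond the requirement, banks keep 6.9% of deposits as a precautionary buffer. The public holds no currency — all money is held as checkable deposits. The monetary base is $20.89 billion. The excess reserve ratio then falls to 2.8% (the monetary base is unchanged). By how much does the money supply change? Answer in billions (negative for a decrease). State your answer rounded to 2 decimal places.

$10.79 billion

Initially m₁ = 1 / (0.234 + 0.069) ≈ 3.30033, so M₁ = 3.30033 × 20.89 ≈ 68.9439 billion.
After the change m₂ = 1 / (0.234 + 0.028) ≈ 3.81679, so M₂ = 3.81679 × 20.89 ≈ 79.7327 billion.
ΔM = M₂ − M₁ = 79.7327 − 68.9439 = 10.7888 billion.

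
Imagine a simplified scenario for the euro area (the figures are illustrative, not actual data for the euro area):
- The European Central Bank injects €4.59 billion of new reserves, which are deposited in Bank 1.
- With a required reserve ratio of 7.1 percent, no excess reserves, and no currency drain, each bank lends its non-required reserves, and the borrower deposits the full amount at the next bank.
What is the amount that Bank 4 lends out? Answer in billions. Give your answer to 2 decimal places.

Each bank lends a fraction (1 − rr) = 0.9290 of the deposit it receives, so Bank 4 receives 4.59·0.9290^3 and lends 4.59·0.9290^4 ≈ 3.4188 billion.

€3.42 billion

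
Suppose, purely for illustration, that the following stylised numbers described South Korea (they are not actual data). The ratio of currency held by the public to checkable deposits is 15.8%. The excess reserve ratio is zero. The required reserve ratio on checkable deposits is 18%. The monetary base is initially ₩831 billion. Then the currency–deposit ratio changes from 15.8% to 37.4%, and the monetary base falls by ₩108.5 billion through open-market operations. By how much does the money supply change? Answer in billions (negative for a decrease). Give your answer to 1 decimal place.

-1055.1 billion

Before: m₁ = (1 + 0.158) / (0.18 + 0.158) ≈ 3.42604, MB₁ = 831, so M₁ = 3.42604 × 831 ≈ 2847.0392 billion.
After: m₂ = (1 + 0.374) / (0.18 + 0.374) ≈ 2.48014, MB₂ = 831 − 108.5 = 722.5, so M₂ = 2.48014 × 722.5 ≈ 1791.9011 billion.
ΔM = M₂ − M₁ = 1791.9011 − 2847.0392 = -1055.1381 billion.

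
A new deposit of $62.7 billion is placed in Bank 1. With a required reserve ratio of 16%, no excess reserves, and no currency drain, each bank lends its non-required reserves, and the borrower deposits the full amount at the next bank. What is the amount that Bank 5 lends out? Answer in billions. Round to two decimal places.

Each bank lends a fraction (1 − rr) = 0.8400 of the deposit it receives, so Bank 5 receives 62.7·0.8400^4 and lends 62.7·0.8400^5 ≈ 26.2219 billion.

$26.22 billion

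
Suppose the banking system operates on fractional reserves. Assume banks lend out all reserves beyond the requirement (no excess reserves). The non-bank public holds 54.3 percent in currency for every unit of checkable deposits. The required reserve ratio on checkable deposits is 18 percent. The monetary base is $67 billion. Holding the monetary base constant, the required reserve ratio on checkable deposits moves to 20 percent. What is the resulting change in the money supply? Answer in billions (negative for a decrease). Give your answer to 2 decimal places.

-3.85 billion

Initially m₁ = (1 + 0.543) / (0.18 + 0.543) ≈ 2.13416, so M₁ = 2.13416 × 67 ≈ 142.9887 billion.
After the change m₂ = (1 + 0.543) / (0.2 + 0.543) ≈ 2.07672, so M₂ = 2.07672 × 67 ≈ 139.1402 billion.
ΔM = M₂ − M₁ = 139.1402 − 142.9887 = -3.8485 billion.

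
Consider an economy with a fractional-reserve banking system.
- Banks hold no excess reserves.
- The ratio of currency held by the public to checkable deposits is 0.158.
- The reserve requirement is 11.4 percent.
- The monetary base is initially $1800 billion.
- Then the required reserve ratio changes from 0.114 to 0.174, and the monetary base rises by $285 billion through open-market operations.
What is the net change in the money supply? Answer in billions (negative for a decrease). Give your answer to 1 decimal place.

-390.9 billion

Before: m₁ = (1 + 0.158) / (0.114 + 0.158) ≈ 4.257353, MB₁ = 1800, so M₁ = 4.257353 × 1800 = 7663.2354 billion.
After: m₂ = (1 + 0.158) / (0.174 + 0.158) ≈ 3.487952, MB₂ = 1800 + 285 = 2085, so M₂ = 3.487952 × 2085 ≈ 7272.3799 billion.
ΔM = M₂ − M₁ = 7272.3799 − 7663.2354 = -390.8555 billion.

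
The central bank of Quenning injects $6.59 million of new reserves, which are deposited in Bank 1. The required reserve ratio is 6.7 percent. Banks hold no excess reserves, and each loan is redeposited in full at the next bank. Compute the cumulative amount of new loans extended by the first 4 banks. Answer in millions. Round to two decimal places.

$22.23 million

Bank i lends (1 − rr)^i of the original deposit: Bank 1 lends 6.59·0.9330 ≈ 6.1485, Bank 2 lends 6.59·0.9330² ≈ 5.7365, and so on.
Summing a geometric series: total = 6.59·[0.9330·(1 − 0.9330^4) / (1 − 0.9330)] ≈ 22.2307 million.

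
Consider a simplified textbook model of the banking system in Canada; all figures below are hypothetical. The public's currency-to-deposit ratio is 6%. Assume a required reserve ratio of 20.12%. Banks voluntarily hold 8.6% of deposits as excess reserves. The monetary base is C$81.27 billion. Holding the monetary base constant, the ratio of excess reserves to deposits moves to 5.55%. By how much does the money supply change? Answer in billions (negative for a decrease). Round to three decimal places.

Initially m₁ = (1 + 0.06) / (0.2012 + 0.086 + 0.06) ≈ 3.052995, so M₁ = 3.052995 × 81.27 ≈ 248.1169 billion.
After the change m₂ = (1 + 0.06) / (0.2012 + 0.0555 + 0.06) ≈ 3.347016, so M₂ = 3.347016 × 81.27 ≈ 272.012 billion.
ΔM = M₂ − M₁ = 272.012 − 248.1169 = 23.8951 billion.

C$23.895 billion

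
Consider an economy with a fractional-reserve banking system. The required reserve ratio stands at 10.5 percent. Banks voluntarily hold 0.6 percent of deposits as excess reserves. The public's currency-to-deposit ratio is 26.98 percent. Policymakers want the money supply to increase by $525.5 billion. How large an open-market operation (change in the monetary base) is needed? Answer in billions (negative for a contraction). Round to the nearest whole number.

The money multiplier is m = (1 + c) / (rr + e + c) = (1 + 0.2698) / (0.105 + 0.006 + 0.2698) ≈ 3.3346.
ΔMB = ΔM / m = (+525.5) / 3.3346 ≈ 157.5901 billion.

$158 billion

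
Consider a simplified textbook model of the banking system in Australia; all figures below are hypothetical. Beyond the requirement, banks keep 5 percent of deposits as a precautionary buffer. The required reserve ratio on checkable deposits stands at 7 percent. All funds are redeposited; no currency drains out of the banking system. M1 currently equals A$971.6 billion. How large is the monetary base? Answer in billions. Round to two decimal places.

The money multiplier is m = 1 / (rr + e) = 1 / (0.07 + 0.05) ≈ 8.333333.
MB = M / m = 971.6 / 8.333333 ≈ 116.592 billion.

A$116.59 billion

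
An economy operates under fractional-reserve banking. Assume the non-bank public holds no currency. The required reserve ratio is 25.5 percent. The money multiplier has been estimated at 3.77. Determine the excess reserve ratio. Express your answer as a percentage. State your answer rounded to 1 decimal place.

Using m = 3.77. Since m = (1 + c)/(c + rr + e), the denominator satisfies c + rr + e = (1 + c)/m = (1 + 0) / 3.77 ≈ 0.265252.
With c = 0 and rr = 0.255, the excess reserve ratio is 0.265252 − 0 − 0.255 = 0.010252.

1.0%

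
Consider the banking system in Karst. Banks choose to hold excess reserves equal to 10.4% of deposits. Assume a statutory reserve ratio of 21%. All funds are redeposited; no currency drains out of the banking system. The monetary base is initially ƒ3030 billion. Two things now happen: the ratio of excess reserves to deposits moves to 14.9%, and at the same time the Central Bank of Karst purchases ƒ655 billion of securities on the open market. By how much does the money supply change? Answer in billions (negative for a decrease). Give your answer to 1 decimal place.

ƒ614.9 billion

Before: m₁ = 1 / (0.21 + 0.104) ≈ 3.184713, MB₁ = 3030, so M₁ = 3.184713 × 3030 ≈ 9649.6804 billion.
After: m₂ = 1 / (0.21 + 0.149) ≈ 2.785515, MB₂ = 3030 + 655 = 3685, so M₂ = 2.785515 × 3685 ≈ 10264.6228 billion.
ΔM = M₂ − M₁ = 10264.6228 − 9649.6804 = 614.9424 billion.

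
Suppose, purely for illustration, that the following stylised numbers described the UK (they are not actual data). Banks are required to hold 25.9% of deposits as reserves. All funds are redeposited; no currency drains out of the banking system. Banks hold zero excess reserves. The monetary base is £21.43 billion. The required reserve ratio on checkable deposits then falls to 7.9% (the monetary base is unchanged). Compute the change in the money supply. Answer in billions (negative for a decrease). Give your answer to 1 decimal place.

Initially m₁ = 1 / (0.259) ≈ 3.8610, so M₁ = 3.8610 × 21.43 ≈ 82.7412 billion.
After the change m₂ = 1 / (0.079) ≈ 12.6582, so M₂ = 12.6582 × 21.43 ≈ 271.2652 billion.
ΔM = M₂ − M₁ = 271.2652 − 82.7412 = 188.524 billion.

£188.5 billion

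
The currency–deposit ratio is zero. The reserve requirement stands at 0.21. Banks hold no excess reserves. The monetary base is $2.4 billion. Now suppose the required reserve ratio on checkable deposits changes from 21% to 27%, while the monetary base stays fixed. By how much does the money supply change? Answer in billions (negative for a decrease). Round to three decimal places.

-2.540 billion

Initially m₁ = 1 / (0.21) ≈ 4.76190, so M₁ = 4.76190 × 2.4 ≈ 11.4286 billion.
After the change m₂ = 1 / (0.27) ≈ 3.70370, so M₂ = 3.70370 × 2.4 ≈ 8.8889 billion.
ΔM = M₂ − M₁ = 8.8889 − 11.4286 = -2.5397 billion.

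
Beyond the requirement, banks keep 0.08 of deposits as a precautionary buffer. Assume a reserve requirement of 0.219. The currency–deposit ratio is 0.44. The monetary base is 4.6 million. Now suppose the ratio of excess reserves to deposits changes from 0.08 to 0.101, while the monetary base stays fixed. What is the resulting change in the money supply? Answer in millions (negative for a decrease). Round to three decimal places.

-0.248 million

Initially m₁ = (1 + 0.44) / (0.219 + 0.08 + 0.44) ≈ 1.94858, so M₁ = 1.94858 × 4.6 ≈ 8.9635 million.
After the change m₂ = (1 + 0.44) / (0.219 + 0.101 + 0.44) ≈ 1.89474, so M₂ = 1.89474 × 4.6 ≈ 8.7158 million.
ΔM = M₂ − M₁ = 8.7158 − 8.9635 = -0.2477 million.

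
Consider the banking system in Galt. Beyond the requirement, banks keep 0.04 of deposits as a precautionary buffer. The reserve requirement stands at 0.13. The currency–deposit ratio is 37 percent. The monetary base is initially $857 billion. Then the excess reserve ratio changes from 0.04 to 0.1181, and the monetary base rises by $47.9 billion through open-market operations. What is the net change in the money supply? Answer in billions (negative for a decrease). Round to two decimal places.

-168.56 billion

Before: m₁ = (1 + 0.37) / (0.13 + 0.04 + 0.37) ≈ 2.537037, MB₁ = 857, so M₁ = 2.537037 × 857 ≈ 2174.2407 billion.
After: m₂ = (1 + 0.37) / (0.13 + 0.1181 + 0.37) ≈ 2.216470, MB₂ = 857 + 47.9 = 904.9, so M₂ = 2.216470 × 904.9 ≈ 2005.6837 billion.
ΔM = M₂ − M₁ = 2005.6837 − 2174.2407 = -168.557 billion.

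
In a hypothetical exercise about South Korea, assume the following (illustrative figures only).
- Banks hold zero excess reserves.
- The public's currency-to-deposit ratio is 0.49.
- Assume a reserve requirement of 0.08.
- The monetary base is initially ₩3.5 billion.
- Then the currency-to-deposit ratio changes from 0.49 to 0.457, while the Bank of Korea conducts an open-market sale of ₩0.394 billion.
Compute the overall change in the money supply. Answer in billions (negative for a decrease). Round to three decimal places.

-0.722 billion

Before: m₁ = (1 + 0.49) / (0.08 + 0.49) ≈ 2.61404, MB₁ = 3.5, so M₁ = 2.61404 × 3.5 ≈ 9.1491 billion.
After: m₂ = (1 + 0.457) / (0.08 + 0.457) ≈ 2.71322, MB₂ = 3.5 − 0.394 = 3.106, so M₂ = 2.71322 × 3.106 ≈ 8.4273 billion.
ΔM = M₂ − M₁ = 8.4273 − 9.1491 = -0.7218 billion.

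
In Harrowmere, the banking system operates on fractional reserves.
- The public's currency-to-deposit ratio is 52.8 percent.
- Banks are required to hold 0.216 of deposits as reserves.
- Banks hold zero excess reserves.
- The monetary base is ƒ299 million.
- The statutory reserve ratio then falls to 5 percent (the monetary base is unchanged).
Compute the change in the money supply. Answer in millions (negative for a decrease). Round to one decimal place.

Initially m₁ = (1 + 0.528) / (0.216 + 0.528) ≈ 2.05376, so M₁ = 2.05376 × 299 ≈ 614.0742 million.
After the change m₂ = (1 + 0.528) / (0.05 + 0.528) ≈ 2.64360, so M₂ = 2.64360 × 299 = 790.4364 million.
ΔM = M₂ − M₁ = 790.4364 − 614.0742 = 176.3622 million.

ƒ176.4 million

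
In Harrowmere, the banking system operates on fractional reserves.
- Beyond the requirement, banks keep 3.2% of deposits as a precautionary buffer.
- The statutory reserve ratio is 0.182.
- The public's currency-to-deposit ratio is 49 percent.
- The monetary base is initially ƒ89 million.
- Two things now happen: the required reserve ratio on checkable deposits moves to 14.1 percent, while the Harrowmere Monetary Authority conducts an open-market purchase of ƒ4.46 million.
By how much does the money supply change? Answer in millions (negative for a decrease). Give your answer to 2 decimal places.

Before: m₁ = (1 + 0.49) / (0.182 + 0.032 + 0.49) ≈ 2.11648, MB₁ = 89, so M₁ = 2.11648 × 89 ≈ 188.3667 million.
After: m₂ = (1 + 0.49) / (0.141 + 0.032 + 0.49) ≈ 2.24736, MB₂ = 89 + 4.46 = 93.46, so M₂ = 2.24736 × 93.46 ≈ 210.0383 million.
ΔM = M₂ − M₁ = 210.0383 − 188.3667 = 21.6716 million.

ƒ21.67 million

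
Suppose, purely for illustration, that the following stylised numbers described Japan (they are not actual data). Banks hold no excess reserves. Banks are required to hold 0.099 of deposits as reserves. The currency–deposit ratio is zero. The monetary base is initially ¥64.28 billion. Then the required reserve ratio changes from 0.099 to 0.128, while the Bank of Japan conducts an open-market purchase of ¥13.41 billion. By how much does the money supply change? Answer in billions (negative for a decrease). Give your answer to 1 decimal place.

-42.3 billion

Before: m₁ = 1 / (0.099) ≈ 10.1010, MB₁ = 64.28, so M₁ = 10.1010 × 64.28 ≈ 649.2923 billion.
After: m₂ = 1 / (0.128) = 7.8125, MB₂ = 64.28 + 13.41 = 77.69, so M₂ = 7.8125 × 77.69 ≈ 606.9531 billion.
ΔM = M₂ − M₁ = 606.9531 − 649.2923 = -42.3392 billion.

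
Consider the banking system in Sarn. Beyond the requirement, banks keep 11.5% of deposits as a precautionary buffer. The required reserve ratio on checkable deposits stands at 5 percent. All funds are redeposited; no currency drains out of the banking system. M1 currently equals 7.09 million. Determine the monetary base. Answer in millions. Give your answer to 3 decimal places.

The money multiplier is m = 1 / (rr + e) = 1 / (0.05 + 0.115) ≈ 6.06061.
MB = M / m = 7.09 / 6.06061 ≈ 1.1698 million.

1.170 million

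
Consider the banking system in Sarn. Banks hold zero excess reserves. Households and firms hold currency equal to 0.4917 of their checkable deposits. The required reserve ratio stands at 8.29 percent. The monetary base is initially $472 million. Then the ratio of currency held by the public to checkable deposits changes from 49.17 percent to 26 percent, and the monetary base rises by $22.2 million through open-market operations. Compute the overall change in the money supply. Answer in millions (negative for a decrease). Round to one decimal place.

Before: m₁ = (1 + 0.4917) / (0.0829 + 0.4917) ≈ 2.59607, MB₁ = 472, so M₁ = 2.59607 × 472 ≈ 1225.345 million.
After: m₂ = (1 + 0.26) / (0.0829 + 0.26) ≈ 3.67454, MB₂ = 472 + 22.2 = 494.2, so M₂ = 3.67454 × 494.2 ≈ 1815.9577 million.
ΔM = M₂ − M₁ = 1815.9577 − 1225.345 = 590.6127 million.

$590.6 million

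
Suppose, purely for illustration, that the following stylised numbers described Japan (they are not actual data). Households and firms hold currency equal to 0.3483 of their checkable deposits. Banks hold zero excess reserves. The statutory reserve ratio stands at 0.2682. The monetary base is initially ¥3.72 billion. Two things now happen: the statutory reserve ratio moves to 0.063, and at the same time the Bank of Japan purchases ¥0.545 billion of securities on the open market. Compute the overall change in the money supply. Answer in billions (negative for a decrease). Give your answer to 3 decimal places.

¥5.846 billion

Before: m₁ = (1 + 0.3483) / (0.2682 + 0.3483) ≈ 2.18702, MB₁ = 3.72, so M₁ = 2.18702 × 3.72 ≈ 8.1357 billion.
After: m₂ = (1 + 0.3483) / (0.063 + 0.3483) ≈ 3.27814, MB₂ = 3.72 + 0.545 = 4.265, so M₂ = 3.27814 × 4.265 ≈ 13.9813 billion.
ΔM = M₂ − M₁ = 13.9813 − 8.1357 = 5.8456 billion.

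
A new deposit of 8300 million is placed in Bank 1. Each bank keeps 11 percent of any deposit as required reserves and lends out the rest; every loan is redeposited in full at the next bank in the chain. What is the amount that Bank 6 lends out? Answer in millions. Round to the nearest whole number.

4125 million

Each bank lends a fraction (1 − rr) = 0.8900 of the deposit it receives, so Bank 6 receives 8300·0.8900^5 and lends 8300·0.8900^6 ≈ 4124.9447 million.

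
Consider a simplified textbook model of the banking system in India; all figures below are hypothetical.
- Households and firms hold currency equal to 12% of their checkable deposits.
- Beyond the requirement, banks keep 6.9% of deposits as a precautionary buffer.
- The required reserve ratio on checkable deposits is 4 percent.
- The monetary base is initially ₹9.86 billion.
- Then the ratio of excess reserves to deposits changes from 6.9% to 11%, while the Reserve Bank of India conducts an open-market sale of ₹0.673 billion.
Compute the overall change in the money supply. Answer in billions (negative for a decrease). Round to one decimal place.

Before: m₁ = (1 + 0.12) / (0.04 + 0.069 + 0.12) ≈ 4.8908, MB₁ = 9.86, so M₁ = 4.8908 × 9.86 ≈ 48.2233 billion.
After: m₂ = (1 + 0.12) / (0.04 + 0.11 + 0.12) ≈ 4.1481, MB₂ = 9.86 − 0.673 = 9.187, so M₂ = 4.1481 × 9.187 ≈ 38.1086 billion.
ΔM = M₂ − M₁ = 38.1086 − 48.2233 = -10.1147 billion.

-10.1 billion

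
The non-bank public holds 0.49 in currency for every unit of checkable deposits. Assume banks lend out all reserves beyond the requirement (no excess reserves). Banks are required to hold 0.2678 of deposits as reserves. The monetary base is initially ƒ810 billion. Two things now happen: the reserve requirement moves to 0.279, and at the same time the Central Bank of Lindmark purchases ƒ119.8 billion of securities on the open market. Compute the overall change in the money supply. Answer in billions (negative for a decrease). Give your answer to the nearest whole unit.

Before: m₁ = (1 + 0.49) / (0.2678 + 0.49) ≈ 1.9662, MB₁ = 810, so M₁ = 1.9662 × 810 = 1592.622 billion.
After: m₂ = (1 + 0.49) / (0.279 + 0.49) ≈ 1.9376, MB₂ = 810 + 119.8 = 929.8, so M₂ = 1.9376 × 929.8 ≈ 1801.5805 billion.
ΔM = M₂ − M₁ = 1801.5805 − 1592.622 = 208.9585 billion.

ƒ209 billion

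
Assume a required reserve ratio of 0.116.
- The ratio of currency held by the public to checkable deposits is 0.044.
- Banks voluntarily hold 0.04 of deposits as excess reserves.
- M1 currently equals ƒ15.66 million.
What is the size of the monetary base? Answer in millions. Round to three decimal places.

ƒ3.000 million

The money multiplier is m = (1 + c) / (rr + e + c) = (1 + 0.044) / (0.116 + 0.04 + 0.044) = 5.22.
MB = M / m = 15.66 / 5.22 = 3 million.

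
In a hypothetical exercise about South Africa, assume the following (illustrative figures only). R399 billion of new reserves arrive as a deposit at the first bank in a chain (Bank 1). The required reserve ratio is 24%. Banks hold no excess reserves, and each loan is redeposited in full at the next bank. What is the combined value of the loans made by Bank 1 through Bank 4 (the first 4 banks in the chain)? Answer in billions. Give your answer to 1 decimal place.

Bank i lends (1 − rr)^i of the original deposit: Bank 1 lends 399·0.7600 = 303.2400, Bank 2 lends 399·0.7600² = 230.4624, and so on.
Summing a geometric series: total = 399·[0.7600·(1 − 0.7600^4) / (1 − 0.7600)] ≈ 841.9689 billion.

R842.0 billion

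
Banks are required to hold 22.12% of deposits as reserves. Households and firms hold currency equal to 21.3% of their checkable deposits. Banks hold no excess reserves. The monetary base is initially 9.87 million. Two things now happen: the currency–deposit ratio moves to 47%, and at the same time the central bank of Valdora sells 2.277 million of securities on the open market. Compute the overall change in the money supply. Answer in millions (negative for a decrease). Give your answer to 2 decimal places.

-11.42 million

Before: m₁ = (1 + 0.213) / (0.2212 + 0.213) ≈ 2.7936, MB₁ = 9.87, so M₁ = 2.7936 × 9.87 ≈ 27.5728 million.
After: m₂ = (1 + 0.47) / (0.2212 + 0.47) ≈ 2.1267, MB₂ = 9.87 − 2.277 = 7.593, so M₂ = 2.1267 × 7.593 ≈ 16.148 million.
ΔM = M₂ − M₁ = 16.148 − 27.5728 = -11.4248 million.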